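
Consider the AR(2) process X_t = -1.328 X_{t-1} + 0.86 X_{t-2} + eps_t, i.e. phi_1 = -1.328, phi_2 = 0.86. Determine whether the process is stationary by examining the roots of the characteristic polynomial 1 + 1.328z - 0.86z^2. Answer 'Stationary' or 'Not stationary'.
\text{Not stationary}

The AR(p) characteristic polynomial is P(z) = 1 + 1.328z - 0.86z^2.
Stationarity requires all roots to lie outside the unit circle, i.e. |z| > 1 for every root.
Set 1 + (1.328) z + (-0.86) z^2 = 0, i.e. a z^2 + b z + c = 0 with a = -0.86, b = 1.328, c = 1.
Discriminant D = b^2 - 4ac = (1.328)^2 - 4*(-0.86)*1 = 1.763584 - (-3.44) = 5.203584.
D >= 0, so the roots are real: z = (-b +/- sqrt(D)) / (2a) = (-1.328 +/- 2.281137) / (-1.72).
  z_1 = (-1.328 + 2.281137) / (-1.72) = -0.5541,   |z_1| = 0.5541.
  z_2 = (-1.328 - 2.281137) / (-1.72) = 2.0983,   |z_2| = 2.0983.
Moduli of all roots: 0.5541, 2.0983.
All moduli strictly greater than 1? No.
Verdict: Not stationary.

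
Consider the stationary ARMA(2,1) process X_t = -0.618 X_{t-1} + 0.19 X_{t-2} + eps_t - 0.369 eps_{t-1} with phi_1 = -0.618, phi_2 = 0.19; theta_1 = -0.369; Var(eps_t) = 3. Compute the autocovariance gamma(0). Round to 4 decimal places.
\gamma(0) = 12.6556

Multiply the model equation by X_{t-k} and take expectations. With theta_0 = psi_0 = 1 and psi_j the MA(infinity) weights, this gives
  gamma(k) - sum_i phi_i gamma(k-i) = c_k,
  c_k = sigma^2 * sum_{j=k..q} theta_j psi_{j-k}   (c_k = 0 for k > q),
using gamma(-m) = gamma(m).
psi-weights needed (psi_j = theta_j + sum_i phi_i psi_{j-i}):
  psi_1 = theta_1 + phi_1 = -0.369 + (-0.618) = -0.987
Right-hand sides:
  c_0 = sigma^2 (1 + theta_1 psi_1) = 3 * (1 + (-0.369)(-0.987)) = 3 * 1.364203 = 4.092609
  c_1 = sigma^2 theta_1 = 3 * (-0.369) = -1.107
  c_2 = 0
Equations for k = 0, 1, 2 (AR order 2, c_2 = 0):
  (E0) gamma(0) = phi_1 gamma(1) + phi_2 gamma(2) + c_0
  (E1) gamma(1) = phi_1 gamma(0) + phi_2 gamma(1) + c_1
  (E2) gamma(2) = phi_1 gamma(1) + phi_2 gamma(0)
From (E1): gamma(1) = A gamma(0) + B with
  A = phi_1 / (1 - phi_2) = -0.618 / 0.81 = -0.762963,   B = c_1 / (1 - phi_2) = -1.107 / 0.81 = -1.366667.
Insert (E2) into (E0): gamma(0) (1 - phi_2^2) = phi_1 (1 + phi_2) gamma(1) + c_0.
  phi_1 (1 + phi_2) = (-0.618)(1.19) = -0.73542,   1 - phi_2^2 = 0.9639.
Replace gamma(1) by A gamma(0) + B and collect gamma(0):
  gamma(0) [0.9639 - (-0.73542)(-0.762963)] = (-0.73542)(-1.366667) + 4.092609
  gamma(0) * 0.402802 = 5.097683
  gamma(0) = 5.097683 / 0.402802 = 12.655562.
Therefore gamma(0) = 12.6556 (to 4 decimal places).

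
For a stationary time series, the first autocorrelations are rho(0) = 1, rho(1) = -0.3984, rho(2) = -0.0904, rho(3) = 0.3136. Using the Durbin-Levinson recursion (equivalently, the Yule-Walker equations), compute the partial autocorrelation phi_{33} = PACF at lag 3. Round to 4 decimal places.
\phi_{33} = 0.1941

The PACF at lag k is phi_{kk}, the last component of the solution
to the Yule-Walker system G_k phi = r_k where
  (G_k)_{ij} = rho(|i - j|), (r_k)_i = rho(i), i,j = 1..k.
Equivalently, Durbin-Levinson gives phi_{kk} iteratively:
  phi_{11} = rho(1)
  phi_{kk} = [rho(k) - sum_{j=1..k-1} phi_{k-1,j} rho(k-j)]
            / [1 - sum_{j=1..k-1} phi_{k-1,j} rho(j)],
  phi_{k,j} = phi_{k-1,j} - phi_{kk} phi_{k-1,k-j},  j = 1..k-1.
Step k = 1:
  phi_11 = rho(1) = -0.3984.
Step k = 2:
  phi_22 = [rho(2) - phi_11 rho(1)] / [1 - phi_11 rho(1)] = [-0.0904 - (-0.3984)(-0.3984)] / [1 - (-0.3984)(-0.3984)]
         = -0.24912256 / 0.84127744 = -0.296124.
  Update: phi_21 = phi_11 - phi_22 phi_11 = -0.3984 - (-0.296124)(-0.3984) = -0.516376.
Step k = 3:
  phi_33 = [rho(3) - phi_21 rho(2) - phi_22 rho(1)] / [1 - phi_21 rho(1) - phi_22 rho(2)]
    numerator   = 0.3136 - (-0.516376)(-0.0904) - (-0.296124)(-0.3984) = 0.14894376
    denominator = 1 - (-0.516376)(-0.3984) - (-0.296124)(-0.0904) = 0.76750624
  phi_33 = 0.14894376 / 0.76750624 = 0.1941.
Therefore phi_{33} = 0.1941.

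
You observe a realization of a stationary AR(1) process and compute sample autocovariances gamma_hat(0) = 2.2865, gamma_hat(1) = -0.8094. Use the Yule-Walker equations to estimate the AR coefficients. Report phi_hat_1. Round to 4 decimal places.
\hat\phi_{1} = -0.3540

The Yule-Walker equations for an AR(p) process read, in matrix form,
  Gamma_p phi = r_p,   with   (Gamma_p)_{ij} = gamma(|i - j|),
                       (r_p)_i = gamma(i),   i,j = 1..p.
Substitute the sample gammas (Toeplitz matrix and right-hand side of size 1):
  Gamma_p = [[2.2865]]
  r_p     = [-0.8094]
With p = 1 this is the single equation gamma(0) phi_1 = gamma(1):
  phi_hat_1 = gamma(1) / gamma(0) = -0.8094 / 2.2865 = -0.3540.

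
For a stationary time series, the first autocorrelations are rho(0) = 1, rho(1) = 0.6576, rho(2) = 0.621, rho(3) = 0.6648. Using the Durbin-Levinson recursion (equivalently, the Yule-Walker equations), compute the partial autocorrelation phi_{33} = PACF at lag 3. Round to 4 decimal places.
\phi_{33} = 0.3439

The PACF at lag k is phi_{kk}, the last component of the solution
to the Yule-Walker system G_k phi = r_k where
  (G_k)_{ij} = rho(|i - j|), (r_k)_i = rho(i), i,j = 1..k.
Equivalently, Durbin-Levinson gives phi_{kk} iteratively:
  phi_{11} = rho(1)
  phi_{kk} = [rho(k) - sum_{j=1..k-1} phi_{k-1,j} rho(k-j)]
            / [1 - sum_{j=1..k-1} phi_{k-1,j} rho(j)],
  phi_{k,j} = phi_{k-1,j} - phi_{kk} phi_{k-1,k-j},  j = 1..k-1.
Step k = 1:
  phi_11 = rho(1) = 0.6576.
Step k = 2:
  phi_22 = [rho(2) - phi_11 rho(1)] / [1 - phi_11 rho(1)] = [0.621 - (0.6576)(0.6576)] / [1 - (0.6576)(0.6576)]
         = 0.18856224 / 0.56756224 = 0.332232.
  Update: phi_21 = phi_11 - phi_22 phi_11 = 0.6576 - (0.332232)(0.6576) = 0.439124.
Step k = 3:
  phi_33 = [rho(3) - phi_21 rho(2) - phi_22 rho(1)] / [1 - phi_21 rho(1) - phi_22 rho(2)]
    numerator   = 0.6648 - (0.439124)(0.621) - (0.332232)(0.6576) = 0.17362813
    denominator = 1 - (0.439124)(0.6576) - (0.332232)(0.621) = 0.50491586
  phi_33 = 0.17362813 / 0.50491586 = 0.3439.
Therefore phi_{33} = 0.3439.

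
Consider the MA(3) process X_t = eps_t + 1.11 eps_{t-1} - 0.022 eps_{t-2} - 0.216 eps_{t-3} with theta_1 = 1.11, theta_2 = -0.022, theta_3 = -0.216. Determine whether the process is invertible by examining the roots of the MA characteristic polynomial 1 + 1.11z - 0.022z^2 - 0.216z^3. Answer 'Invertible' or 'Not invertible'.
\text{Invertible}

The MA(q) characteristic polynomial is P(z) = 1 + 1.11z - 0.022z^2 - 0.216z^3.
Invertibility requires all roots to lie outside the unit circle, i.e. |z| > 1 for every root.
Degree 3: look for a simple real root z0 first, then factor out (1 - z/z0) and solve the remaining quadratic.
Testing z0 = -1.25: P(-1.25) = 1 + (1.11)(-1.25) + (-0.022)(-1.25)^2 + (-0.216)(-1.25)^3
  = 1 + (-1.3875) + (-0.034375) + (0.421875) = 0.  So z_0 = -1.25 is a root, |z_0| = 1.25.
Divide out the factor (1 + 0.8 z) = (1 - z/z0) (since 1/z0 = -0.8):
  P(z) = (1 + 0.8 z)(1 + (0.31) z + (-0.27) z^2)
  [check: z-coef 0.31 - (-0.8) = 1.11; z^2-coef -0.27 - (-0.8)(0.31) = -0.022; z^3-coef -(-0.8)(-0.27) = -0.216.]
Remaining roots from the quadratic factor 1 + (0.31) z + (-0.27) z^2:
  Set 1 + (0.31) z + (-0.27) z^2 = 0, i.e. a z^2 + b z + c = 0 with a = -0.27, b = 0.31, c = 1.
  Discriminant D = b^2 - 4ac = (0.31)^2 - 4*(-0.27)*1 = 0.0961 - (-1.08) = 1.1761.
  D >= 0, so the roots are real: z = (-b +/- sqrt(D)) / (2a) = (-0.31 +/- 1.084481) / (-0.54).
    z_1 = (-0.31 + 1.084481) / (-0.54) = -1.4342,   |z_1| = 1.4342.
    z_2 = (-0.31 - 1.084481) / (-0.54) = 2.5824,   |z_2| = 2.5824.
Moduli of all roots: 1.2500, 1.4342, 2.5824.
All moduli strictly greater than 1? Yes.
Verdict: Invertible.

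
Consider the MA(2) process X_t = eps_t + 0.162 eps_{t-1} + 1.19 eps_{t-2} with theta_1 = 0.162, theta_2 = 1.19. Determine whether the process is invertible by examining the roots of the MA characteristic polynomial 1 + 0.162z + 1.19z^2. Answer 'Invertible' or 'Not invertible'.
\text{Not invertible}

The MA(q) characteristic polynomial is P(z) = 1 + 0.162z + 1.19z^2.
Invertibility requires all roots to lie outside the unit circle, i.e. |z| > 1 for every root.
Set 1 + (0.162) z + (1.19) z^2 = 0, i.e. a z^2 + b z + c = 0 with a = 1.19, b = 0.162, c = 1.
Discriminant D = b^2 - 4ac = (0.162)^2 - 4*(1.19)*1 = 0.026244 - (4.76) = -4.733756.
D < 0, so the roots are the complex-conjugate pair z = (-b +/- i sqrt(-D)) / (2a) = -0.0681 +/- 0.9142i.
For a conjugate pair |z|^2 = z * conj(z) = (product of roots) = c/a = 1/(1.19) = 0.840336, so |z| = sqrt(0.840336) = 0.9167 for both roots.
Moduli of all roots: 0.9167, 0.9167.
All moduli strictly greater than 1? No.
Verdict: Not invertible.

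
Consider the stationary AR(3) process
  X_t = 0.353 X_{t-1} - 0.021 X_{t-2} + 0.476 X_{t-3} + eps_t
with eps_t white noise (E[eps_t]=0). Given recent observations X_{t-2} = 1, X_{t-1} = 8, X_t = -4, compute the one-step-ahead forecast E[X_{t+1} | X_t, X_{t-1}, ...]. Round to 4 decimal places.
E[X_{t+1} \mid \mathcal F_t] = -1.1040

For an AR(p) model X_t = c + sum_i phi_i X_{t-i} + eps_t, the
one-step-ahead conditional mean is
  E[X_{t+1} | X_t, ...] = c + sum_i phi_i X_{t+1-i}.
Substitute known values:
  E[X_{t+1} | ...] = (0.353) * (-4) + (-0.021) * (8) + (0.476) * (1)
                   = -1.1040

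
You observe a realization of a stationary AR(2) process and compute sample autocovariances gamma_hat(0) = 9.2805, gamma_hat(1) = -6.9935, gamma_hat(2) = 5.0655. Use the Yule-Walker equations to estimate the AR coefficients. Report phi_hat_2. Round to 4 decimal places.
\hat\phi_{2} = -0.0510

The Yule-Walker equations for an AR(p) process read, in matrix form,
  Gamma_p phi = r_p,   with   (Gamma_p)_{ij} = gamma(|i - j|),
                       (r_p)_i = gamma(i),   i,j = 1..p.
Substitute the sample gammas (Toeplitz matrix and right-hand side of size 2):
  Gamma_p = [[9.2805, -6.9935], [-6.9935, 9.2805]]
  r_p     = [-6.9935, 5.0655]
Written out:
  9.2805 phi_1 - 6.9935 phi_2 = -6.9935
  -6.9935 phi_1 + 9.2805 phi_2 = 5.0655
Solve by Cramer's rule:
  det = gamma(0)^2 - gamma(1)^2 = (9.2805)^2 - (-6.9935)^2 = 86.12768025 - 48.90904225 = 37.218638
  phi_hat_1 = [gamma(1) gamma(0) - gamma(1) gamma(2)] / det = [(-6.9935)(9.2805) - (-6.9935)(5.0655)] / 37.218638 = -29.4776025 / 37.218638 = -0.792
  phi_hat_2 = [gamma(0) gamma(2) - gamma(1)^2] / det = [(9.2805)(5.0655) - (-6.9935)^2] / 37.218638 = -1.8986695 / 37.218638 = -0.051
So phi_hat = [-0.7920, -0.0510].
Therefore phi_hat_2 = -0.0510.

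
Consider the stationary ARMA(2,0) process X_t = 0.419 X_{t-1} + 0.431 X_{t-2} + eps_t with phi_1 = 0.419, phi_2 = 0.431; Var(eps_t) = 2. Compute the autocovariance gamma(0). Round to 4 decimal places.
\gamma(0) = 5.3660

Multiply the model equation by X_{t-k} and take expectations. With theta_0 = psi_0 = 1 and psi_j the MA(infinity) weights, this gives
  gamma(k) - sum_i phi_i gamma(k-i) = c_k,
  c_k = sigma^2 * sum_{j=k..q} theta_j psi_{j-k}   (c_k = 0 for k > q),
using gamma(-m) = gamma(m).
Pure AR (q = 0): c_0 = sigma^2 = 2, c_k = 0 for k >= 1.
Equations for k = 0, 1, 2 (AR order 2, c_2 = 0):
  (E0) gamma(0) = phi_1 gamma(1) + phi_2 gamma(2) + c_0
  (E1) gamma(1) = phi_1 gamma(0) + phi_2 gamma(1) + c_1
  (E2) gamma(2) = phi_1 gamma(1) + phi_2 gamma(0)
From (E1): gamma(1) = A gamma(0) + B with
  A = phi_1 / (1 - phi_2) = 0.419 / 0.569 = 0.73638,   B = c_1 / (1 - phi_2) = 0 / 0.569 = 0.
Insert (E2) into (E0): gamma(0) (1 - phi_2^2) = phi_1 (1 + phi_2) gamma(1) + c_0.
  phi_1 (1 + phi_2) = (0.419)(1.431) = 0.599589,   1 - phi_2^2 = 0.814239.
Replace gamma(1) by A gamma(0) + B and collect gamma(0):
  gamma(0) [0.814239 - (0.599589)(0.73638)] = c_0 = 2
  gamma(0) * 0.372714 = 2
  gamma(0) = 2 / 0.372714 = 5.366046.
Therefore gamma(0) = 5.3660 (to 4 decimal places).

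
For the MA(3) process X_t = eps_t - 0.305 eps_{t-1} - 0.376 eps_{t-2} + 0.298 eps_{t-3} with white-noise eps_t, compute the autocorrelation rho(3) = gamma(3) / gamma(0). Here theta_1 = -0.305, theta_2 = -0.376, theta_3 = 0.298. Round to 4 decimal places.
\rho(3) = 0.2252

For an MA(q) process with theta_0 = 1, the autocovariance is
  gamma(k) = sigma^2 * sum_{i=0..q-k} theta_i * theta_{i+k},
and rho(k) = gamma(k) / gamma(0). Sigma^2 cancels.
  numerator   = (1)*(0.298) = 0.298.
  denominator = (1)^2 + (-0.305)^2 + (-0.376)^2 + (0.298)^2 = 1.323205.
  rho(3) = 0.298 / 1.323205 = 0.2252.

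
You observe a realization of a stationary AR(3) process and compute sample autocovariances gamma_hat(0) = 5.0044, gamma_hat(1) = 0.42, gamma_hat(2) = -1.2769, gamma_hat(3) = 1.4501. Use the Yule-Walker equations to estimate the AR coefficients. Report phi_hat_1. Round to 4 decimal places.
\hat\phi_{1} = 0.2030

The Yule-Walker equations for an AR(p) process read, in matrix form,
  Gamma_p phi = r_p,   with   (Gamma_p)_{ij} = gamma(|i - j|),
                       (r_p)_i = gamma(i),   i,j = 1..p.
Substitute the sample gammas (Toeplitz matrix and right-hand side of size 3):
  Gamma_p = [[5.0044, 0.42, -1.2769], [0.42, 5.0044, 0.42], [-1.2769, 0.42, 5.0044]]
  r_p     = [0.42, -1.2769, 1.4501]
Written out (R1..R3):
  (R1) 5.0044 phi_1 + 0.42 phi_2 - 1.2769 phi_3 = 0.42
  (R2) 0.42 phi_1 + 5.0044 phi_2 + 0.42 phi_3 = -1.2769
  (R3) -1.2769 phi_1 + 0.42 phi_2 + 5.0044 phi_3 = 1.4501
Gaussian elimination:
  R2 <- R2 - (0.42/5.0044) R1 = R2 - (0.083926) R1:  4.969151 phi_2 + 0.527165 phi_3 = -1.312149
  R3 <- R3 - (-1.2769/5.0044) R1 = R3 - (-0.255155) R1:  0.527165 phi_2 + 4.678592 phi_3 = 1.557265
  R3 <- R3 - (0.527165/4.969151) R2 = R3 - (0.106088) R2:  4.622666 phi_3 = 1.696468
Back-substitution:
  phi_hat_3 = 1.696468 / 4.622666 = 0.366989
  phi_hat_2 = (-1.312149 - (0.527165)(0.366989)) / 4.969151 = -0.302992
  phi_hat_1 = (0.42 - (0.42)(-0.302992) - (-1.2769)(0.366989)) / 5.0044 = 0.202994
So phi_hat = [0.2030, -0.3030, 0.3670].
Therefore phi_hat_1 = 0.2030.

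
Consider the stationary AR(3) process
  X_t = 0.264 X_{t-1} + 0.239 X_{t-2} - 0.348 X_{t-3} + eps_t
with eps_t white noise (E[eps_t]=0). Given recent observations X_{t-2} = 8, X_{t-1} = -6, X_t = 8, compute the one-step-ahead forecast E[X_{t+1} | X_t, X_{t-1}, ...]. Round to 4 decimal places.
E[X_{t+1} \mid \mathcal F_t] = -2.1060

For an AR(p) model X_t = c + sum_i phi_i X_{t-i} + eps_t, the
one-step-ahead conditional mean is
  E[X_{t+1} | X_t, ...] = c + sum_i phi_i X_{t+1-i}.
Substitute known values:
  E[X_{t+1} | ...] = (0.264) * (8) + (0.239) * (-6) + (-0.348) * (8)
                   = -2.1060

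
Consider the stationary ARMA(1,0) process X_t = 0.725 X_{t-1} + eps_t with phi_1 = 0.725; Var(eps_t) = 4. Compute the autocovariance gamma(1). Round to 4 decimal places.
\gamma(1) = 6.1133

Multiply the model equation by X_{t-k} and take expectations. With theta_0 = psi_0 = 1 and psi_j the MA(infinity) weights, this gives
  gamma(k) - sum_i phi_i gamma(k-i) = c_k,
  c_k = sigma^2 * sum_{j=k..q} theta_j psi_{j-k}   (c_k = 0 for k > q),
using gamma(-m) = gamma(m).
Pure AR (q = 0): c_0 = sigma^2 = 4, c_k = 0 for k >= 1.
Equations for k = 0 and k = 1 (AR order 1):
  gamma(0) = phi_1 gamma(1) + c_0
  gamma(1) = phi_1 gamma(0) + c_1
Substituting the second into the first: gamma(0) (1 - phi_1^2) = c_0 + phi_1 c_1, so
  gamma(0) = c_0 / (1 - phi_1^2) = 4 / (1 - (0.725)^2) = 4 / 0.474375 = 8.432148.
  gamma(1) = phi_1 gamma(0) = (0.725)(8.432148) = 6.113307.
Therefore gamma(1) = 6.1133 (to 4 decimal places).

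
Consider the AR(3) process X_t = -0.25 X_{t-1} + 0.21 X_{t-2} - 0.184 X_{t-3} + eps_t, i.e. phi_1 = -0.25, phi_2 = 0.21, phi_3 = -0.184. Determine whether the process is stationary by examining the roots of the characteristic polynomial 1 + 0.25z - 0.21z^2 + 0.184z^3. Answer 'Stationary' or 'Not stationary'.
\text{Stationary}

The AR(p) characteristic polynomial is P(z) = 1 + 0.25z - 0.21z^2 + 0.184z^3.
Stationarity requires all roots to lie outside the unit circle, i.e. |z| > 1 for every root.
Degree 3: look for a simple real root z0 first, then factor out (1 - z/z0) and solve the remaining quadratic.
Testing z0 = -1.25: P(-1.25) = 1 + (0.25)(-1.25) + (-0.21)(-1.25)^2 + (0.184)(-1.25)^3
  = 1 + (-0.3125) + (-0.328125) + (-0.359375) = 0.  So z_0 = -1.25 is a root, |z_0| = 1.25.
Divide out the factor (1 + 0.8 z) = (1 - z/z0) (since 1/z0 = -0.8):
  P(z) = (1 + 0.8 z)(1 + (-0.55) z + (0.23) z^2)
  [check: z-coef -0.55 - (-0.8) = 0.25; z^2-coef 0.23 - (-0.8)(-0.55) = -0.21; z^3-coef -(-0.8)(0.23) = 0.184.]
Remaining roots from the quadratic factor 1 + (-0.55) z + (0.23) z^2:
  Set 1 + (-0.55) z + (0.23) z^2 = 0, i.e. a z^2 + b z + c = 0 with a = 0.23, b = -0.55, c = 1.
  Discriminant D = b^2 - 4ac = (-0.55)^2 - 4*(0.23)*1 = 0.3025 - (0.92) = -0.6175.
  D < 0, so the roots are the complex-conjugate pair z = (-b +/- i sqrt(-D)) / (2a) = 1.1957 +/- 1.7083i.
  For a conjugate pair |z|^2 = z * conj(z) = (product of roots) = c/a = 1/(0.23) = 4.347826, so |z| = sqrt(4.347826) = 2.0851 for both roots.
Moduli of all roots: 1.2500, 2.0851, 2.0851.
All moduli strictly greater than 1? Yes.
Verdict: Stationary.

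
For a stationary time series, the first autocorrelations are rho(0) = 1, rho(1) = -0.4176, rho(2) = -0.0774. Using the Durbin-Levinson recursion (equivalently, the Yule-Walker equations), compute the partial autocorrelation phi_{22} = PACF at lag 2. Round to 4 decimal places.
\phi_{22} = -0.3050

The PACF at lag k is phi_{kk}, the last component of the solution
to the Yule-Walker system G_k phi = r_k where
  (G_k)_{ij} = rho(|i - j|), (r_k)_i = rho(i), i,j = 1..k.
Equivalently, Durbin-Levinson gives phi_{kk} iteratively:
  phi_{11} = rho(1)
  phi_{kk} = [rho(k) - sum_{j=1..k-1} phi_{k-1,j} rho(k-j)]
            / [1 - sum_{j=1..k-1} phi_{k-1,j} rho(j)],
  phi_{k,j} = phi_{k-1,j} - phi_{kk} phi_{k-1,k-j},  j = 1..k-1.
Step k = 1:
  phi_11 = rho(1) = -0.4176.
Step k = 2:
  phi_22 = [rho(2) - phi_11 rho(1)] / [1 - phi_11 rho(1)] = [-0.0774 - (-0.4176)(-0.4176)] / [1 - (-0.4176)(-0.4176)]
         = -0.25178976 / 0.82561024 = -0.305.
Therefore phi_{22} = -0.3050.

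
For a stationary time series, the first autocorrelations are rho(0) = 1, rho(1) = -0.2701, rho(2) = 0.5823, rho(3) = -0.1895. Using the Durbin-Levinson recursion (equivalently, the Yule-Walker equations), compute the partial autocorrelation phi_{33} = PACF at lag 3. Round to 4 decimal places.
\phi_{33} = 0.0460

The PACF at lag k is phi_{kk}, the last component of the solution
to the Yule-Walker system G_k phi = r_k where
  (G_k)_{ij} = rho(|i - j|), (r_k)_i = rho(i), i,j = 1..k.
Equivalently, Durbin-Levinson gives phi_{kk} iteratively:
  phi_{11} = rho(1)
  phi_{kk} = [rho(k) - sum_{j=1..k-1} phi_{k-1,j} rho(k-j)]
            / [1 - sum_{j=1..k-1} phi_{k-1,j} rho(j)],
  phi_{k,j} = phi_{k-1,j} - phi_{kk} phi_{k-1,k-j},  j = 1..k-1.
Step k = 1:
  phi_11 = rho(1) = -0.2701.
Step k = 2:
  phi_22 = [rho(2) - phi_11 rho(1)] / [1 - phi_11 rho(1)] = [0.5823 - (-0.2701)(-0.2701)] / [1 - (-0.2701)(-0.2701)]
         = 0.50934599 / 0.92704599 = 0.549429.
  Update: phi_21 = phi_11 - phi_22 phi_11 = -0.2701 - (0.549429)(-0.2701) = -0.121699.
Step k = 3:
  phi_33 = [rho(3) - phi_21 rho(2) - phi_22 rho(1)] / [1 - phi_21 rho(1) - phi_22 rho(2)]
    numerator   = -0.1895 - (-0.121699)(0.5823) - (0.549429)(-0.2701) = 0.02976624
    denominator = 1 - (-0.121699)(-0.2701) - (0.549429)(0.5823) = 0.64719651
  phi_33 = 0.02976624 / 0.64719651 = 0.046.
Therefore phi_{33} = 0.0460.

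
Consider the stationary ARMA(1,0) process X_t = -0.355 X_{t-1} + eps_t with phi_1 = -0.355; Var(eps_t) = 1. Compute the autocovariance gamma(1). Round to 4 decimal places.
\gamma(1) = -0.4062

Multiply the model equation by X_{t-k} and take expectations. With theta_0 = psi_0 = 1 and psi_j the MA(infinity) weights, this gives
  gamma(k) - sum_i phi_i gamma(k-i) = c_k,
  c_k = sigma^2 * sum_{j=k..q} theta_j psi_{j-k}   (c_k = 0 for k > q),
using gamma(-m) = gamma(m).
Pure AR (q = 0): c_0 = sigma^2 = 1, c_k = 0 for k >= 1.
Equations for k = 0 and k = 1 (AR order 1):
  gamma(0) = phi_1 gamma(1) + c_0
  gamma(1) = phi_1 gamma(0) + c_1
Substituting the second into the first: gamma(0) (1 - phi_1^2) = c_0 + phi_1 c_1, so
  gamma(0) = c_0 / (1 - phi_1^2) = 1 / (1 - (-0.355)^2) = 1 / 0.873975 = 1.144197.
  gamma(1) = phi_1 gamma(0) = (-0.355)(1.144197) = -0.40619.
Therefore gamma(1) = -0.4062 (to 4 decimal places).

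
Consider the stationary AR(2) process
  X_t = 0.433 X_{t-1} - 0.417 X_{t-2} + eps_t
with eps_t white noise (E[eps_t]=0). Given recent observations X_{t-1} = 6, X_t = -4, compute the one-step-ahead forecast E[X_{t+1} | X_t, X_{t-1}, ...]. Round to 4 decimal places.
E[X_{t+1} \mid \mathcal F_t] = -4.2340

For an AR(p) model X_t = c + sum_i phi_i X_{t-i} + eps_t, the
one-step-ahead conditional mean is
  E[X_{t+1} | X_t, ...] = c + sum_i phi_i X_{t+1-i}.
Substitute known values:
  E[X_{t+1} | ...] = (0.433) * (-4) + (-0.417) * (6)
                   = -4.2340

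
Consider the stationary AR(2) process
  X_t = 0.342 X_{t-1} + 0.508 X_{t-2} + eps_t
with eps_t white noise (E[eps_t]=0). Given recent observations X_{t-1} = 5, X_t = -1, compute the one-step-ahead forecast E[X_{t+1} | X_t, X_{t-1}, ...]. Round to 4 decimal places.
E[X_{t+1} \mid \mathcal F_t] = 2.1980

For an AR(p) model X_t = c + sum_i phi_i X_{t-i} + eps_t, the
one-step-ahead conditional mean is
  E[X_{t+1} | X_t, ...] = c + sum_i phi_i X_{t+1-i}.
Substitute known values:
  E[X_{t+1} | ...] = (0.342) * (-1) + (0.508) * (5)
                   = 2.1980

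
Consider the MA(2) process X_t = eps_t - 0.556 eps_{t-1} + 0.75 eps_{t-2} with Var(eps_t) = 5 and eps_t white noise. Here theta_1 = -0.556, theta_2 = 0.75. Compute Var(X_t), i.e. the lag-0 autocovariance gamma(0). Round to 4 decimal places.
\gamma(0) = 9.3582

For an MA(q) process X_t = eps_t + sum_i theta_i eps_{t-i} with
Var(eps_t) = sigma^2, the variance is
  gamma(0) = sigma^2 * (1 + sum_i theta_i^2).
  sum_i theta_i^2 = (-0.556)^2 + (0.75)^2 = 0.309136 + 0.5625 = 0.871636.
  gamma(0) = 5 * (1 + 0.871636) = 5 * 1.871636 = 9.35818, which rounds to 9.3582.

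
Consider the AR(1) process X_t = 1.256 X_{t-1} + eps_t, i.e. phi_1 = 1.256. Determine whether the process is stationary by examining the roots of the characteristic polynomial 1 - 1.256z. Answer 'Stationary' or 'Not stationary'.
\text{Not stationary}

The AR(p) characteristic polynomial is P(z) = 1 - 1.256z.
Stationarity requires all roots to lie outside the unit circle, i.e. |z| > 1 for every root.
This is linear in z: 1 + (-1.256) z = 0  =>  z = -1/(-1.256) = 0.796178,  |z| = 0.796178.
Moduli of all roots: 0.7962.
All moduli strictly greater than 1? No.
Verdict: Not stationary.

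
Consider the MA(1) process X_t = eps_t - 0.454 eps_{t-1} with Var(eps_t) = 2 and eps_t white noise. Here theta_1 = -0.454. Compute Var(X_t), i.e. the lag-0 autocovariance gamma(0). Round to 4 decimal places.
\gamma(0) = 2.4122

For an MA(q) process X_t = eps_t + sum_i theta_i eps_{t-i} with
Var(eps_t) = sigma^2, the variance is
  gamma(0) = sigma^2 * (1 + sum_i theta_i^2).
  sum_i theta_i^2 = (-0.454)^2 = 0.206116.
  gamma(0) = 2 * (1 + 0.206116) = 2 * 1.206116 = 2.412232, which rounds to 2.4122.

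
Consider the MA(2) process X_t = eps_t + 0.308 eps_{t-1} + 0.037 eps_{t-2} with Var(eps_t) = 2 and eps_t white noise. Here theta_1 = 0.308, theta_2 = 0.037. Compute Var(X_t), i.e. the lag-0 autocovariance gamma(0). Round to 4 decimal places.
\gamma(0) = 2.1925

For an MA(q) process X_t = eps_t + sum_i theta_i eps_{t-i} with
Var(eps_t) = sigma^2, the variance is
  gamma(0) = sigma^2 * (1 + sum_i theta_i^2).
  sum_i theta_i^2 = (0.308)^2 + (0.037)^2 = 0.094864 + 0.001369 = 0.096233.
  gamma(0) = 2 * (1 + 0.096233) = 2 * 1.096233 = 2.192466, which rounds to 2.1925.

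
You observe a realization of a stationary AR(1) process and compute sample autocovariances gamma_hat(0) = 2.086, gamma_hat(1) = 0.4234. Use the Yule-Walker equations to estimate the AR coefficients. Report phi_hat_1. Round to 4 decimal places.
\hat\phi_{1} = 0.2030

The Yule-Walker equations for an AR(p) process read, in matrix form,
  Gamma_p phi = r_p,   with   (Gamma_p)_{ij} = gamma(|i - j|),
                       (r_p)_i = gamma(i),   i,j = 1..p.
Substitute the sample gammas (Toeplitz matrix and right-hand side of size 1):
  Gamma_p = [[2.086]]
  r_p     = [0.4234]
With p = 1 this is the single equation gamma(0) phi_1 = gamma(1):
  phi_hat_1 = gamma(1) / gamma(0) = 0.4234 / 2.086 = 0.2030.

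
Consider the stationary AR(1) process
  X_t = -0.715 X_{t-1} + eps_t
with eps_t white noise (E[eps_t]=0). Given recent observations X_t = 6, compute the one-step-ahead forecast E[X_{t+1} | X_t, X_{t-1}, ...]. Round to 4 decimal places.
E[X_{t+1} \mid \mathcal F_t] = -4.2900

For an AR(p) model X_t = c + sum_i phi_i X_{t-i} + eps_t, the
one-step-ahead conditional mean is
  E[X_{t+1} | X_t, ...] = c + sum_i phi_i X_{t+1-i}.
Substitute known values:
  E[X_{t+1} | ...] = (-0.715) * (6)
                   = -4.2900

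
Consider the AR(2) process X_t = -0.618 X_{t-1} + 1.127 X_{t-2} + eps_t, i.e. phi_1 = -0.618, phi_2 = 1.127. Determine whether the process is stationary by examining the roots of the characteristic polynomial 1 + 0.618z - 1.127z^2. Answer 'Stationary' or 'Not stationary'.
\text{Not stationary}

The AR(p) characteristic polynomial is P(z) = 1 + 0.618z - 1.127z^2.
Stationarity requires all roots to lie outside the unit circle, i.e. |z| > 1 for every root.
Set 1 + (0.618) z + (-1.127) z^2 = 0, i.e. a z^2 + b z + c = 0 with a = -1.127, b = 0.618, c = 1.
Discriminant D = b^2 - 4ac = (0.618)^2 - 4*(-1.127)*1 = 0.381924 - (-4.508) = 4.889924.
D >= 0, so the roots are real: z = (-b +/- sqrt(D)) / (2a) = (-0.618 +/- 2.211317) / (-2.254).
  z_1 = (-0.618 + 2.211317) / (-2.254) = -0.7069,   |z_1| = 0.7069.
  z_2 = (-0.618 - 2.211317) / (-2.254) = 1.2552,   |z_2| = 1.2552.
Moduli of all roots: 0.7069, 1.2552.
All moduli strictly greater than 1? No.
Verdict: Not stationary.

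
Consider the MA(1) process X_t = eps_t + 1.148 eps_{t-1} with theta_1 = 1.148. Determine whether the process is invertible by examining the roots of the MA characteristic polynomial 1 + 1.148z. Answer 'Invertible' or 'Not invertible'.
\text{Not invertible}

The MA(q) characteristic polynomial is P(z) = 1 + 1.148z.
Invertibility requires all roots to lie outside the unit circle, i.e. |z| > 1 for every root.
This is linear in z: 1 + (1.148) z = 0  =>  z = -1/(1.148) = -0.87108,  |z| = 0.87108.
Moduli of all roots: 0.8711.
All moduli strictly greater than 1? No.
Verdict: Not invertible.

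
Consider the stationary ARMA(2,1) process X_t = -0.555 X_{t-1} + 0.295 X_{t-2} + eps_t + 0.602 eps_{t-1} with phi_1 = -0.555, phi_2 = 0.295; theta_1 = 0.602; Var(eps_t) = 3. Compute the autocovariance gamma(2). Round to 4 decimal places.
\gamma(2) = 1.2003

Multiply the model equation by X_{t-k} and take expectations. With theta_0 = psi_0 = 1 and psi_j the MA(infinity) weights, this gives
  gamma(k) - sum_i phi_i gamma(k-i) = c_k,
  c_k = sigma^2 * sum_{j=k..q} theta_j psi_{j-k}   (c_k = 0 for k > q),
using gamma(-m) = gamma(m).
psi-weights needed (psi_j = theta_j + sum_i phi_i psi_{j-i}):
  psi_1 = theta_1 + phi_1 = 0.602 + (-0.555) = 0.047
Right-hand sides:
  c_0 = sigma^2 (1 + theta_1 psi_1) = 3 * (1 + (0.602)(0.047)) = 3 * 1.028294 = 3.084882
  c_1 = sigma^2 theta_1 = 3 * (0.602) = 1.806
  c_2 = 0
Equations for k = 0, 1, 2 (AR order 2, c_2 = 0):
  (E0) gamma(0) = phi_1 gamma(1) + phi_2 gamma(2) + c_0
  (E1) gamma(1) = phi_1 gamma(0) + phi_2 gamma(1) + c_1
  (E2) gamma(2) = phi_1 gamma(1) + phi_2 gamma(0)
From (E1): gamma(1) = A gamma(0) + B with
  A = phi_1 / (1 - phi_2) = -0.555 / 0.705 = -0.787234,   B = c_1 / (1 - phi_2) = 1.806 / 0.705 = 2.561702.
Insert (E2) into (E0): gamma(0) (1 - phi_2^2) = phi_1 (1 + phi_2) gamma(1) + c_0.
  phi_1 (1 + phi_2) = (-0.555)(1.295) = -0.718725,   1 - phi_2^2 = 0.912975.
Replace gamma(1) by A gamma(0) + B and collect gamma(0):
  gamma(0) [0.912975 - (-0.718725)(-0.787234)] = (-0.718725)(2.561702) + 3.084882
  gamma(0) * 0.34717 = 1.243723
  gamma(0) = 1.243723 / 0.34717 = 3.582458.
  gamma(1) = A gamma(0) + B = (-0.787234)(3.582458) + (2.561702) = -0.258531.
  gamma(2) = phi_1 gamma(1) + phi_2 gamma(0) = (-0.555)(-0.258531) + (0.295)(3.582458) = 1.20031.
Therefore gamma(2) = 1.2003 (to 4 decimal places).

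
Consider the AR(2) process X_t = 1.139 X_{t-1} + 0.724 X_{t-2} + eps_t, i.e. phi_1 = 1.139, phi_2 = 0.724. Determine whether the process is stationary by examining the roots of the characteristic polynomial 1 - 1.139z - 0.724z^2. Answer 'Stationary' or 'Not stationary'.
\text{Not stationary}

The AR(p) characteristic polynomial is P(z) = 1 - 1.139z - 0.724z^2.
Stationarity requires all roots to lie outside the unit circle, i.e. |z| > 1 for every root.
Set 1 + (-1.139) z + (-0.724) z^2 = 0, i.e. a z^2 + b z + c = 0 with a = -0.724, b = -1.139, c = 1.
Discriminant D = b^2 - 4ac = (-1.139)^2 - 4*(-0.724)*1 = 1.297321 - (-2.896) = 4.193321.
D >= 0, so the roots are real: z = (-b +/- sqrt(D)) / (2a) = (1.139 +/- 2.04776) / (-1.448).
  z_1 = (1.139 + 2.04776) / (-1.448) = -2.2008,   |z_1| = 2.2008.
  z_2 = (1.139 - 2.04776) / (-1.448) = 0.6276,   |z_2| = 0.6276.
Moduli of all roots: 2.2008, 0.6276.
All moduli strictly greater than 1? No.
Verdict: Not stationary.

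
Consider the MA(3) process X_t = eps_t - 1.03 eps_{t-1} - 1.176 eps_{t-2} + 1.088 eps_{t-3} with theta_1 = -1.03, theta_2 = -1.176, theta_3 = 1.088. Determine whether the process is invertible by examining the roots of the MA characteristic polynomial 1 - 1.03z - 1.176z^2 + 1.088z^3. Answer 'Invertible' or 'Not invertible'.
\text{Not invertible}

The MA(q) characteristic polynomial is P(z) = 1 - 1.03z - 1.176z^2 + 1.088z^3.
Invertibility requires all roots to lie outside the unit circle, i.e. |z| > 1 for every root.
Degree 3: look for a simple real root z0 first, then factor out (1 - z/z0) and solve the remaining quadratic.
Testing z0 = 1.25: P(1.25) = 1 + (-1.03)(1.25) + (-1.176)(1.25)^2 + (1.088)(1.25)^3
  = 1 + (-1.2875) + (-1.8375) + (2.125) = 0.  So z_0 = 1.25 is a root, |z_0| = 1.25.
Divide out the factor (1 - 0.8 z) = (1 - z/z0) (since 1/z0 = 0.8):
  P(z) = (1 - 0.8 z)(1 + (-0.23) z + (-1.36) z^2)
  [check: z-coef -0.23 - (0.8) = -1.03; z^2-coef -1.36 - (0.8)(-0.23) = -1.176; z^3-coef -(0.8)(-1.36) = 1.088.]
Remaining roots from the quadratic factor 1 + (-0.23) z + (-1.36) z^2:
  Set 1 + (-0.23) z + (-1.36) z^2 = 0, i.e. a z^2 + b z + c = 0 with a = -1.36, b = -0.23, c = 1.
  Discriminant D = b^2 - 4ac = (-0.23)^2 - 4*(-1.36)*1 = 0.0529 - (-5.44) = 5.4929.
  D >= 0, so the roots are real: z = (-b +/- sqrt(D)) / (2a) = (0.23 +/- 2.343694) / (-2.72).
    z_1 = (0.23 + 2.343694) / (-2.72) = -0.9462,   |z_1| = 0.9462.
    z_2 = (0.23 - 2.343694) / (-2.72) = 0.7771,   |z_2| = 0.7771.
Moduli of all roots: 1.2500, 0.9462, 0.7771.
All moduli strictly greater than 1? No.
Verdict: Not invertible.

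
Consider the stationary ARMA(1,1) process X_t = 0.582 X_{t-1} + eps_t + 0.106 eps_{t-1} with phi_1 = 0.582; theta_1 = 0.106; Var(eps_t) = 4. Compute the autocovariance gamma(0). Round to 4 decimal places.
\gamma(0) = 6.8632

Multiply the model equation by X_{t-k} and take expectations. With theta_0 = psi_0 = 1 and psi_j the MA(infinity) weights, this gives
  gamma(k) - sum_i phi_i gamma(k-i) = c_k,
  c_k = sigma^2 * sum_{j=k..q} theta_j psi_{j-k}   (c_k = 0 for k > q),
using gamma(-m) = gamma(m).
psi-weights needed (psi_j = theta_j + sum_i phi_i psi_{j-i}):
  psi_1 = theta_1 + phi_1 = 0.106 + (0.582) = 0.688
Right-hand sides:
  c_0 = sigma^2 (1 + theta_1 psi_1) = 4 * (1 + (0.106)(0.688)) = 4 * 1.072928 = 4.291712
  c_1 = sigma^2 theta_1 = 4 * (0.106) = 0.424
  c_2 = 0
Equations for k = 0 and k = 1 (AR order 1):
  gamma(0) = phi_1 gamma(1) + c_0
  gamma(1) = phi_1 gamma(0) + c_1
Substituting the second into the first: gamma(0) (1 - phi_1^2) = c_0 + phi_1 c_1, so
  gamma(0) = (c_0 + phi_1 c_1) / (1 - phi_1^2) = (4.291712 + (0.582)(0.424)) / (1 - (0.582)^2) = 4.53848 / 0.661276 = 6.863216.
Therefore gamma(0) = 6.8632 (to 4 decimal places).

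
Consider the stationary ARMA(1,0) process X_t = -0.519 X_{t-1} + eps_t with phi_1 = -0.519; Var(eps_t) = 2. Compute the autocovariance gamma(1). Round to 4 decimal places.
\gamma(1) = -1.4207

Multiply the model equation by X_{t-k} and take expectations. With theta_0 = psi_0 = 1 and psi_j the MA(infinity) weights, this gives
  gamma(k) - sum_i phi_i gamma(k-i) = c_k,
  c_k = sigma^2 * sum_{j=k..q} theta_j psi_{j-k}   (c_k = 0 for k > q),
using gamma(-m) = gamma(m).
Pure AR (q = 0): c_0 = sigma^2 = 2, c_k = 0 for k >= 1.
Equations for k = 0 and k = 1 (AR order 1):
  gamma(0) = phi_1 gamma(1) + c_0
  gamma(1) = phi_1 gamma(0) + c_1
Substituting the second into the first: gamma(0) (1 - phi_1^2) = c_0 + phi_1 c_1, so
  gamma(0) = c_0 / (1 - phi_1^2) = 2 / (1 - (-0.519)^2) = 2 / 0.730639 = 2.73733.
  gamma(1) = phi_1 gamma(0) = (-0.519)(2.73733) = -1.420674.
Therefore gamma(1) = -1.4207 (to 4 decimal places).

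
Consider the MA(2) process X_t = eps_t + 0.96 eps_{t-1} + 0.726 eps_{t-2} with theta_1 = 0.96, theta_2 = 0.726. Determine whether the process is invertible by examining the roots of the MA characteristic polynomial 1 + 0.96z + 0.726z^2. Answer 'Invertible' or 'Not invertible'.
\text{Invertible}

The MA(q) characteristic polynomial is P(z) = 1 + 0.96z + 0.726z^2.
Invertibility requires all roots to lie outside the unit circle, i.e. |z| > 1 for every root.
Set 1 + (0.96) z + (0.726) z^2 = 0, i.e. a z^2 + b z + c = 0 with a = 0.726, b = 0.96, c = 1.
Discriminant D = b^2 - 4ac = (0.96)^2 - 4*(0.726)*1 = 0.9216 - (2.904) = -1.9824.
D < 0, so the roots are the complex-conjugate pair z = (-b +/- i sqrt(-D)) / (2a) = -0.6612 +/- 0.9697i.
For a conjugate pair |z|^2 = z * conj(z) = (product of roots) = c/a = 1/(0.726) = 1.37741, so |z| = sqrt(1.37741) = 1.1736 for both roots.
Moduli of all roots: 1.1736, 1.1736.
All moduli strictly greater than 1? Yes.
Verdict: Invertible.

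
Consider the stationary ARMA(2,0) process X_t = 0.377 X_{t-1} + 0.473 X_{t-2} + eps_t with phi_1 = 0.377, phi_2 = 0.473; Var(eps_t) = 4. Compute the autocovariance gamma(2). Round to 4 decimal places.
\gamma(2) = 7.8382

Multiply the model equation by X_{t-k} and take expectations. With theta_0 = psi_0 = 1 and psi_j the MA(infinity) weights, this gives
  gamma(k) - sum_i phi_i gamma(k-i) = c_k,
  c_k = sigma^2 * sum_{j=k..q} theta_j psi_{j-k}   (c_k = 0 for k > q),
using gamma(-m) = gamma(m).
Pure AR (q = 0): c_0 = sigma^2 = 4, c_k = 0 for k >= 1.
Equations for k = 0, 1, 2 (AR order 2, c_2 = 0):
  (E0) gamma(0) = phi_1 gamma(1) + phi_2 gamma(2) + c_0
  (E1) gamma(1) = phi_1 gamma(0) + phi_2 gamma(1) + c_1
  (E2) gamma(2) = phi_1 gamma(1) + phi_2 gamma(0)
From (E1): gamma(1) = A gamma(0) + B with
  A = phi_1 / (1 - phi_2) = 0.377 / 0.527 = 0.71537,   B = c_1 / (1 - phi_2) = 0 / 0.527 = 0.
Insert (E2) into (E0): gamma(0) (1 - phi_2^2) = phi_1 (1 + phi_2) gamma(1) + c_0.
  phi_1 (1 + phi_2) = (0.377)(1.473) = 0.555321,   1 - phi_2^2 = 0.776271.
Replace gamma(1) by A gamma(0) + B and collect gamma(0):
  gamma(0) [0.776271 - (0.555321)(0.71537)] = c_0 = 4
  gamma(0) * 0.379011 = 4
  gamma(0) = 4 / 0.379011 = 10.553783.
  gamma(1) = A gamma(0) = (0.71537)(10.553783) = 7.54986.
  gamma(2) = phi_1 gamma(1) + phi_2 gamma(0) = (0.377)(7.54986) + (0.473)(10.553783) = 7.838237.
Therefore gamma(2) = 7.8382 (to 4 decimal places).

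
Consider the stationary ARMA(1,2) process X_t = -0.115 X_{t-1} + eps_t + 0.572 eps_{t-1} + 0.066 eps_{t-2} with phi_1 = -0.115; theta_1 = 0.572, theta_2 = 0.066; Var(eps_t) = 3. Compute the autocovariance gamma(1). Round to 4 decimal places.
\gamma(1) = 1.3894

Multiply the model equation by X_{t-k} and take expectations. With theta_0 = psi_0 = 1 and psi_j the MA(infinity) weights, this gives
  gamma(k) - sum_i phi_i gamma(k-i) = c_k,
  c_k = sigma^2 * sum_{j=k..q} theta_j psi_{j-k}   (c_k = 0 for k > q),
using gamma(-m) = gamma(m).
psi-weights needed (psi_j = theta_j + sum_i phi_i psi_{j-i}):
  psi_1 = theta_1 + phi_1 = 0.572 + (-0.115) = 0.457
  psi_2 = theta_2 + phi_1 psi_1 = 0.066 + (-0.115)(0.457) = 0.013445
Right-hand sides:
  c_0 = sigma^2 (1 + theta_1 psi_1 + theta_2 psi_2) = 3 * (1 + (0.572)(0.457) + (0.066)(0.013445)) = 3 * 1.262291 = 3.786874
  c_1 = sigma^2 (theta_1 + theta_2 psi_1) = 3 * (0.572 + (0.066)(0.457)) = 1.806486
  c_2 = sigma^2 theta_2 = 3 * (0.066) = 0.198
Equations for k = 0 and k = 1 (AR order 1):
  gamma(0) = phi_1 gamma(1) + c_0
  gamma(1) = phi_1 gamma(0) + c_1
Substituting the second into the first: gamma(0) (1 - phi_1^2) = c_0 + phi_1 c_1, so
  gamma(0) = (c_0 + phi_1 c_1) / (1 - phi_1^2) = (3.786874 + (-0.115)(1.806486)) / (1 - (-0.115)^2) = 3.579128 / 0.986775 = 3.627097.
  gamma(1) = phi_1 gamma(0) + c_1 = (-0.115)(3.627097) + (1.806486) = 1.38937.
Therefore gamma(1) = 1.3894 (to 4 decimal places).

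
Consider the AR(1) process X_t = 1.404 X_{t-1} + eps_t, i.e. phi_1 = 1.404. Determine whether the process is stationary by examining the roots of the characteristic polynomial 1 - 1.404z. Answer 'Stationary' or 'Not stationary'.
\text{Not stationary}

The AR(p) characteristic polynomial is P(z) = 1 - 1.404z.
Stationarity requires all roots to lie outside the unit circle, i.e. |z| > 1 for every root.
This is linear in z: 1 + (-1.404) z = 0  =>  z = -1/(-1.404) = 0.712251,  |z| = 0.712251.
Moduli of all roots: 0.7123.
All moduli strictly greater than 1? No.
Verdict: Not stationary.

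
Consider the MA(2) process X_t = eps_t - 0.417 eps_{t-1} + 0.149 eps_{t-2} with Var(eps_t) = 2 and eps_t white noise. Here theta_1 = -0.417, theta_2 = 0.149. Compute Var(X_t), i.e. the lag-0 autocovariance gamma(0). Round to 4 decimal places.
\gamma(0) = 2.3922

For an MA(q) process X_t = eps_t + sum_i theta_i eps_{t-i} with
Var(eps_t) = sigma^2, the variance is
  gamma(0) = sigma^2 * (1 + sum_i theta_i^2).
  sum_i theta_i^2 = (-0.417)^2 + (0.149)^2 = 0.173889 + 0.022201 = 0.19609.
  gamma(0) = 2 * (1 + 0.19609) = 2 * 1.19609 = 2.39218, which rounds to 2.3922.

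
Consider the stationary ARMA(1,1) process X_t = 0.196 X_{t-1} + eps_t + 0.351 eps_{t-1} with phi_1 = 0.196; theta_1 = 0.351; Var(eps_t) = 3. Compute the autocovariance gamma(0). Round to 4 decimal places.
\gamma(0) = 3.9335

Multiply the model equation by X_{t-k} and take expectations. With theta_0 = psi_0 = 1 and psi_j the MA(infinity) weights, this gives
  gamma(k) - sum_i phi_i gamma(k-i) = c_k,
  c_k = sigma^2 * sum_{j=k..q} theta_j psi_{j-k}   (c_k = 0 for k > q),
using gamma(-m) = gamma(m).
psi-weights needed (psi_j = theta_j + sum_i phi_i psi_{j-i}):
  psi_1 = theta_1 + phi_1 = 0.351 + (0.196) = 0.547
Right-hand sides:
  c_0 = sigma^2 (1 + theta_1 psi_1) = 3 * (1 + (0.351)(0.547)) = 3 * 1.191997 = 3.575991
  c_1 = sigma^2 theta_1 = 3 * (0.351) = 1.053
  c_2 = 0
Equations for k = 0 and k = 1 (AR order 1):
  gamma(0) = phi_1 gamma(1) + c_0
  gamma(1) = phi_1 gamma(0) + c_1
Substituting the second into the first: gamma(0) (1 - phi_1^2) = c_0 + phi_1 c_1, so
  gamma(0) = (c_0 + phi_1 c_1) / (1 - phi_1^2) = (3.575991 + (0.196)(1.053)) / (1 - (0.196)^2) = 3.782379 / 0.961584 = 3.933488.
Therefore gamma(0) = 3.9335 (to 4 decimal places).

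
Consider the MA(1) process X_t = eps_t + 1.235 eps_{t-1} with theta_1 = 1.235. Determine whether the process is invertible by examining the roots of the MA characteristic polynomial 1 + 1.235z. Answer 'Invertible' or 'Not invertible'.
\text{Not invertible}

The MA(q) characteristic polynomial is P(z) = 1 + 1.235z.
Invertibility requires all roots to lie outside the unit circle, i.e. |z| > 1 for every root.
This is linear in z: 1 + (1.235) z = 0  =>  z = -1/(1.235) = -0.809717,  |z| = 0.809717.
Moduli of all roots: 0.8097.
All moduli strictly greater than 1? No.
Verdict: Not invertible.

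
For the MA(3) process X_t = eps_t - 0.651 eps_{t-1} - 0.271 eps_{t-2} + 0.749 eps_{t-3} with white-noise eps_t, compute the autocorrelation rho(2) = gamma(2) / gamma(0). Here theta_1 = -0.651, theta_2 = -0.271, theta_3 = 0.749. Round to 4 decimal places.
\rho(2) = -0.3686

For an MA(q) process with theta_0 = 1, the autocovariance is
  gamma(k) = sigma^2 * sum_{i=0..q-k} theta_i * theta_{i+k},
and rho(k) = gamma(k) / gamma(0). Sigma^2 cancels.
  numerator   = (1)*(-0.271) + (-0.651)*(0.749) = -0.758599.
  denominator = (1)^2 + (-0.651)^2 + (-0.271)^2 + (0.749)^2 = 2.058243.
  rho(2) = -0.758599 / 2.058243 = -0.3686.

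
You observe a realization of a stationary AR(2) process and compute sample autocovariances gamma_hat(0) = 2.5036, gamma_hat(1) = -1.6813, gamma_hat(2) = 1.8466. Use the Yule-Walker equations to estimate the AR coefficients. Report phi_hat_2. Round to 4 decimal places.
\hat\phi_{2} = 0.5220

The Yule-Walker equations for an AR(p) process read, in matrix form,
  Gamma_p phi = r_p,   with   (Gamma_p)_{ij} = gamma(|i - j|),
                       (r_p)_i = gamma(i),   i,j = 1..p.
Substitute the sample gammas (Toeplitz matrix and right-hand side of size 2):
  Gamma_p = [[2.5036, -1.6813], [-1.6813, 2.5036]]
  r_p     = [-1.6813, 1.8466]
Written out:
  2.5036 phi_1 - 1.6813 phi_2 = -1.6813
  -1.6813 phi_1 + 2.5036 phi_2 = 1.8466
Solve by Cramer's rule:
  det = gamma(0)^2 - gamma(1)^2 = (2.5036)^2 - (-1.6813)^2 = 6.26801296 - 2.82676969 = 3.44124327
  phi_hat_1 = [gamma(1) gamma(0) - gamma(1) gamma(2)] / det = [(-1.6813)(2.5036) - (-1.6813)(1.8466)] / 3.44124327 = -1.1046141 / 3.44124327 = -0.321
  phi_hat_2 = [gamma(0) gamma(2) - gamma(1)^2] / det = [(2.5036)(1.8466) - (-1.6813)^2] / 3.44124327 = 1.79637807 / 3.44124327 = 0.522
So phi_hat = [-0.3210, 0.5220].
Therefore phi_hat_2 = 0.5220.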